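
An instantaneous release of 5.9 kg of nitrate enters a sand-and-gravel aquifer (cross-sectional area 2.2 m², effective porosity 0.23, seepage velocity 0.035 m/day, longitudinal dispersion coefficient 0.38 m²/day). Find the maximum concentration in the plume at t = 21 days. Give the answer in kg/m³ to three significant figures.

1.16 kg/m³

The peak of an instantaneous 1D plume sits at x = vt; there the Gaussian factor is 1 and C_max = M/(n_e·A·√(4πDt)), where n_e·A is the pore area the mass is dissolved in.
√(4πDt) = √(4π × 0.38 × 21) = 10.01 m, so C_max = 5.9/(0.23 × 2.2 × 10.01) = 1.16 kg/m³.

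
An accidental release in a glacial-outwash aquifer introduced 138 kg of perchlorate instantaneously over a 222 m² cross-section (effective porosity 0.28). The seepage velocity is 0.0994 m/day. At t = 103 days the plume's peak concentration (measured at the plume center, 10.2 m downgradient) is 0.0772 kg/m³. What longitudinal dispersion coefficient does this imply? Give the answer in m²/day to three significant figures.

0.639 m²/day

At the plume center C_max = M/(n_e·A·√(4πDt)), so D = M²/(4πt·(n_e·A·C_max)²).
n_e·A·C_max = 0.28 × 222 × 0.0772 = 4.799 kg/m.
D = 138²/(4π × 103 × 4.799²) = 0.639 m²/day.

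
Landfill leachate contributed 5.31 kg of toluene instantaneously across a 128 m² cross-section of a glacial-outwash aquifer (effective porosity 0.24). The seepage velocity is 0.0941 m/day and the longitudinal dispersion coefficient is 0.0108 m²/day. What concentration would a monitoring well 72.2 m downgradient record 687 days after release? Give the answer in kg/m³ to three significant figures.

For an instantaneous plane source, C(x,t) = M/(n_e·A·√(4πDt)) · exp(−(x−vt)²/(4Dt)), with n_e·A the pore (flow) area.
Plume center vt = 0.0941 × 687 = 64.6467 m, so the well at 72.2 m is 7.5533 m downgradient of the peak.
√(4πDt) = 9.656 m, giving peak height M/(n_e·A·√(4πDt)) = 5.31/(0.24 × 128 × 9.656) = 0.01790 kg/m³.
(x−vt)²/(4Dt) = (7.5533)²/(4 × 0.0108 × 687) = 1.922; exp(−1.922) = 0.1463.
C = 0.01790 × 0.1463 = 0.00262 kg/m³.

0.00262 kg/m³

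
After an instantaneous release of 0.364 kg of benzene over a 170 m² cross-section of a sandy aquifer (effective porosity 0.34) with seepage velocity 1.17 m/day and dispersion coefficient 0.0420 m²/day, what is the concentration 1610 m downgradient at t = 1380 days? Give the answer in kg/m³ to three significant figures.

0.000213 kg/m³

For an instantaneous plane source, C(x,t) = M/(n_e·A·√(4πDt)) · exp(−(x−vt)²/(4Dt)), with n_e·A the pore (flow) area.
Plume center vt = 1.17 × 1380 = 1614.6 m, so the well at 1610 m is 4.6 m upgradient of the peak.
√(4πDt) = 26.99 m, giving peak height M/(n_e·A·√(4πDt)) = 0.364/(0.34 × 170 × 26.99) = 0.0002333 kg/m³.
(x−vt)²/(4Dt) = (-4.6)²/(4 × 0.0420 × 1380) = 0.09127; exp(−0.09127) = 0.9128.
C = 0.0002333 × 0.9128 = 0.000213 kg/m³.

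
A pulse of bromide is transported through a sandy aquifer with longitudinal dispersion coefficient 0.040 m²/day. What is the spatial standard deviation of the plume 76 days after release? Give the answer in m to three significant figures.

2.47 m

Dispersive spreading gives a Gaussian with σ² = 2Dt; advection only shifts the center.
σ = √(2 × 0.040 × 76) = 2.47 m.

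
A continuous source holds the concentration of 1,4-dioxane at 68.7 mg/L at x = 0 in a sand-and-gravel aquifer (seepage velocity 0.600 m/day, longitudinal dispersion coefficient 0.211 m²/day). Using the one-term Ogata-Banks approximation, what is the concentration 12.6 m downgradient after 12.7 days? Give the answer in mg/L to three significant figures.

For a continuous step input, C/C₀ ≈ ½·erfc((x−vt)/(2√(Dt))).
vt = 0.600 × 12.7 = 7.62 m and 2√(Dt) = 2√(0.211 × 12.7) = 3.274 m.
Argument (x−vt)/(2√(Dt)) = (12.6 − 7.62)/3.274 = 1.521; ½·erfc(1.521) = 0.01574.
C = 68.7 × 0.01574 = 1.08 mg/L.

1.08 mg/L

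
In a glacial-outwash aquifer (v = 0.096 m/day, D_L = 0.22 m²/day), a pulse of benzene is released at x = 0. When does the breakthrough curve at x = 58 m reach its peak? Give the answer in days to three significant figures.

For the 1D instantaneous-source solution, setting ∂C/∂t = 0 at fixed x gives v²t² + 2Dt − x² = 0, so t = (√(D² + v²x²) − D)/v².
√(D² + v²x²) = √(0.22² + 0.096² × 58²) = 5.572; v² = 0.009216.
t = (5.572 − 0.22)/0.009216 = 581 days (vs. the pure-advection estimate x/v = 604 d).

581 days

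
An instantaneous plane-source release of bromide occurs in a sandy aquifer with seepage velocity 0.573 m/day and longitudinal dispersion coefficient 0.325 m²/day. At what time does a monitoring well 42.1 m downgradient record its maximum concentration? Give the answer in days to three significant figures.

72.5 days

For the 1D instantaneous-source solution, setting ∂C/∂t = 0 at fixed x gives v²t² + 2Dt − x² = 0, so t = (√(D² + v²x²) − D)/v².
√(D² + v²x²) = √(0.325² + 0.573² × 42.1²) = 24.13; v² = 0.328329.
t = (24.13 − 0.325)/0.328329 = 72.5 days (vs. the pure-advection estimate x/v = 73.5 d).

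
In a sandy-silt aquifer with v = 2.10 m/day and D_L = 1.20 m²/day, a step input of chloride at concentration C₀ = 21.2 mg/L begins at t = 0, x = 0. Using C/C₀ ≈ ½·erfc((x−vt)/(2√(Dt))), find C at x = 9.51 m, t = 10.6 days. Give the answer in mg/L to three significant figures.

21.1 mg/L

For a continuous step input, C/C₀ ≈ ½·erfc((x−vt)/(2√(Dt))).
vt = 2.10 × 10.6 = 22.26 m and 2√(Dt) = 2√(1.20 × 10.6) = 7.133 m.
Argument (x−vt)/(2√(Dt)) = (9.51 − 22.26)/7.133 = -1.787; ½·erfc(-1.787) = 0.9943.
C = 21.2 × 0.9943 = 21.1 mg/L.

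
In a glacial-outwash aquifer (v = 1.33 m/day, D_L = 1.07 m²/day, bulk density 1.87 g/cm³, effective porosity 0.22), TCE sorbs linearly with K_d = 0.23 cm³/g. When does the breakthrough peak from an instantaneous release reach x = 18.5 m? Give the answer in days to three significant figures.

Retardation factor R = 1 + ρ_b·K_d/n = 1 + 1.87 × 0.23/0.22 = 2.955.
Sorption retards both mechanisms: v_R = v/R = 0.4501 m/day, D_R = D/R = 0.3621 m²/day.
Peak time from v_R²t² + 2D_R t − x² = 0: t = (√(D_R² + v_R²x²) − D_R)/v_R².
√(D_R² + v_R²x²) = √(0.3621² + 0.4501² × 18.5²) = 8.335; v_R² = 0.2026.
t = (8.335 − 0.3621)/0.2026 = 39.4 days.

39.4 days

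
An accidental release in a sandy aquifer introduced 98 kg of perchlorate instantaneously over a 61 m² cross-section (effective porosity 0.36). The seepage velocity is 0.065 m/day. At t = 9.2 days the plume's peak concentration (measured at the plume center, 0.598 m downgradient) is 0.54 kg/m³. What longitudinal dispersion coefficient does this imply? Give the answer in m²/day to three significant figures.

0.591 m²/day

At the plume center C_max = M/(n_e·A·√(4πDt)), so D = M²/(4πt·(n_e·A·C_max)²).
n_e·A·C_max = 0.36 × 61 × 0.54 = 11.86 kg/m.
D = 98²/(4π × 9.2 × 11.86²) = 0.591 m²/day.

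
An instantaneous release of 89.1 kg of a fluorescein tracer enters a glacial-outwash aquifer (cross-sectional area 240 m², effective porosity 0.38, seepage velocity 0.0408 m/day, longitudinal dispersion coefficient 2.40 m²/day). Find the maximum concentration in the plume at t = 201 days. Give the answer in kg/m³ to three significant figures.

0.0125 kg/m³

The peak of an instantaneous 1D plume sits at x = vt; there the Gaussian factor is 1 and C_max = M/(n_e·A·√(4πDt)), where n_e·A is the pore area the mass is dissolved in.
√(4πDt) = √(4π × 2.40 × 201) = 77.86 m, so C_max = 89.1/(0.38 × 240 × 77.86) = 0.0125 kg/m³.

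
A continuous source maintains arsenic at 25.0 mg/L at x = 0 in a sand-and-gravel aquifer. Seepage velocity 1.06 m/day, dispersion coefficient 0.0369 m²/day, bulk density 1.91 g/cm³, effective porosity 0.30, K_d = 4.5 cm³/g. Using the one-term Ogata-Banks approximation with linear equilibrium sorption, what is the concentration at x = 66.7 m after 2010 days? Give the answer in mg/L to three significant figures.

24.7 mg/L

Retardation factor R = 1 + ρ_b·K_d/n = 1 + 1.91 × 4.5/0.30 = 29.65.
Sorption retards both mechanisms: v_R = v/R = 0.03575 m/day, D_R = D/R = 0.001245 m²/day.
v_R·t = 0.03575 × 2010 = 71.8575 m; 2√(D_R t) = 3.164 m; argument = (66.7 − 71.8575)/3.164 = -1.630.
C = C₀ × ½·erfc(-1.630) = 25.0 × 0.9894 = 24.7 mg/L.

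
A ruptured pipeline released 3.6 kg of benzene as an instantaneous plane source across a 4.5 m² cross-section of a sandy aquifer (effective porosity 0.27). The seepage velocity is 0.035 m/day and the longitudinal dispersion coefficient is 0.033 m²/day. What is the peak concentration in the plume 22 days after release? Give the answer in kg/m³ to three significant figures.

0.981 kg/m³

The peak of an instantaneous 1D plume sits at x = vt; there the Gaussian factor is 1 and C_max = M/(n_e·A·√(4πDt)), where n_e·A is the pore area the mass is dissolved in.
√(4πDt) = √(4π × 0.033 × 22) = 3.020 m, so C_max = 3.6/(0.27 × 4.5 × 3.020) = 0.981 kg/m³.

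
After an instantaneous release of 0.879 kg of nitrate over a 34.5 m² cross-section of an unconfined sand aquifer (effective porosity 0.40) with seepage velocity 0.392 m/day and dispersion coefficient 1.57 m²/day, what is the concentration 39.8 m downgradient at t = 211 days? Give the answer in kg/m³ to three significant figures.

For an instantaneous plane source, C(x,t) = M/(n_e·A·√(4πDt)) · exp(−(x−vt)²/(4Dt)), with n_e·A the pore (flow) area.
Plume center vt = 0.392 × 211 = 82.712 m, so the well at 39.8 m is 42.912 m upgradient of the peak.
√(4πDt) = 64.52 m, giving peak height M/(n_e·A·√(4πDt)) = 0.879/(0.40 × 34.5 × 64.52) = 0.0009872 kg/m³.
(x−vt)²/(4Dt) = (-42.912)²/(4 × 1.57 × 211) = 1.390; exp(−1.390) = 0.2491.
C = 0.0009872 × 0.2491 = 0.000246 kg/m³.

0.000246 kg/m³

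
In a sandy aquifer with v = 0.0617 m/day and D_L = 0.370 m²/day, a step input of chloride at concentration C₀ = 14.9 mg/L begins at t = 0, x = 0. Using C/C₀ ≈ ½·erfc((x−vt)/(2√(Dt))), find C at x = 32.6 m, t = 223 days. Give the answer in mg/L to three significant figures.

1.06 mg/L

For a continuous step input, C/C₀ ≈ ½·erfc((x−vt)/(2√(Dt))).
vt = 0.0617 × 223 = 13.7591 m and 2√(Dt) = 2√(0.370 × 223) = 18.17 m.
Argument (x−vt)/(2√(Dt)) = (32.6 − 13.7591)/18.17 = 1.037; ½·erfc(1.037) = 0.07125.
C = 14.9 × 0.07125 = 1.06 mg/L.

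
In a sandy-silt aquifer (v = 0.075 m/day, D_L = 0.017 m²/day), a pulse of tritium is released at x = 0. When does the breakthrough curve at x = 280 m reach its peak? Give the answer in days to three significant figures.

3730 days

For the 1D instantaneous-source solution, setting ∂C/∂t = 0 at fixed x gives v²t² + 2Dt − x² = 0, so t = (√(D² + v²x²) − D)/v².
√(D² + v²x²) = √(0.017² + 0.075² × 280²) = 21.00; v² = 0.005625.
t = (21.00 − 0.017)/0.005625 = 3730 days (vs. the pure-advection estimate x/v = 3730 d).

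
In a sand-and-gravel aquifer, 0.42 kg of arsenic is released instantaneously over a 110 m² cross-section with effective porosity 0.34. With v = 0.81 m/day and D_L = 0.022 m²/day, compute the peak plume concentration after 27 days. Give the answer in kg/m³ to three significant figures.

0.00411 kg/m³

The peak of an instantaneous 1D plume sits at x = vt; there the Gaussian factor is 1 and C_max = M/(n_e·A·√(4πDt)), where n_e·A is the pore area the mass is dissolved in.
√(4πDt) = √(4π × 0.022 × 27) = 2.732 m, so C_max = 0.42/(0.34 × 110 × 2.732) = 0.00411 kg/m³.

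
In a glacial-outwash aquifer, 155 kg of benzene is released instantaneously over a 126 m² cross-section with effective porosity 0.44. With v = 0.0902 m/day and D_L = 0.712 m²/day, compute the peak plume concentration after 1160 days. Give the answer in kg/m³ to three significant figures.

The peak of an instantaneous 1D plume sits at x = vt; there the Gaussian factor is 1 and C_max = M/(n_e·A·√(4πDt)), where n_e·A is the pore area the mass is dissolved in.
√(4πDt) = √(4π × 0.712 × 1160) = 101.9 m, so C_max = 155/(0.44 × 126 × 101.9) = 0.0274 kg/m³.

0.0274 kg/m³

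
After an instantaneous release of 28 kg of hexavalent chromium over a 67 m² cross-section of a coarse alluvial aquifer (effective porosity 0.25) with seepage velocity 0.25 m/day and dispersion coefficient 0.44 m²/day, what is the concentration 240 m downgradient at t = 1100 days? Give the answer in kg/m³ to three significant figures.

For an instantaneous plane source, C(x,t) = M/(n_e·A·√(4πDt)) · exp(−(x−vt)²/(4Dt)), with n_e·A the pore (flow) area.
Plume center vt = 0.25 × 1100 = 275 m, so the well at 240 m is 35 m upgradient of the peak.
√(4πDt) = 77.99 m, giving peak height M/(n_e·A·√(4πDt)) = 28/(0.25 × 67 × 77.99) = 0.02143 kg/m³.
(x−vt)²/(4Dt) = (-35)²/(4 × 0.44 × 1100) = 0.6327; exp(−0.6327) = 0.5312.
C = 0.02143 × 0.5312 = 0.0114 kg/m³.

0.0114 kg/m³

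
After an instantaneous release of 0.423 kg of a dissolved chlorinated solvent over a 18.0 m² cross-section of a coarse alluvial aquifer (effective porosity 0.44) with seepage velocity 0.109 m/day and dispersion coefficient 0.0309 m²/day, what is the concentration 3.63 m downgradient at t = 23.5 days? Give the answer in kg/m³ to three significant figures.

For an instantaneous plane source, C(x,t) = M/(n_e·A·√(4πDt)) · exp(−(x−vt)²/(4Dt)), with n_e·A the pore (flow) area.
Plume center vt = 0.109 × 23.5 = 2.5615 m, so the well at 3.63 m is 1.0685 m downgradient of the peak.
√(4πDt) = 3.021 m, giving peak height M/(n_e·A·√(4πDt)) = 0.423/(0.44 × 18.0 × 3.021) = 0.01768 kg/m³.
(x−vt)²/(4Dt) = (1.0685)²/(4 × 0.0309 × 23.5) = 0.3931; exp(−0.3931) = 0.6750.
C = 0.01768 × 0.6750 = 0.0119 kg/m³.

0.0119 kg/m³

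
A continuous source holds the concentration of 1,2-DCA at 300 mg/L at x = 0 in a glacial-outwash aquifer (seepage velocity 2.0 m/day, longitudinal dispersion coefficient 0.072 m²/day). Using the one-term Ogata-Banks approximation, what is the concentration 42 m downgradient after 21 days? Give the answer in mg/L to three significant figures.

150 mg/L

For a continuous step input, C/C₀ ≈ ½·erfc((x−vt)/(2√(Dt))).
vt = 2.0 × 21 = 42 m and 2√(Dt) = 2√(0.072 × 21) = 2.459 m.
Argument (x−vt)/(2√(Dt)) = (42 − 42)/2.459 = 0; ½·erfc(0) = 0.5000.
C = 300 × 0.5000 = 150 mg/L.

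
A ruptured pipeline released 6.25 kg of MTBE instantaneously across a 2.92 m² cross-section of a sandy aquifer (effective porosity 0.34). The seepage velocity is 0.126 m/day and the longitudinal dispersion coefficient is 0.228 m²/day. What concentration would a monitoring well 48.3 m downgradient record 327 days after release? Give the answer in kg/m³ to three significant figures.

0.174 kg/m³

For an instantaneous plane source, C(x,t) = M/(n_e·A·√(4πDt)) · exp(−(x−vt)²/(4Dt)), with n_e·A the pore (flow) area.
Plume center vt = 0.126 × 327 = 41.202 m, so the well at 48.3 m is 7.098 m downgradient of the peak.
√(4πDt) = 30.61 m, giving peak height M/(n_e·A·√(4πDt)) = 6.25/(0.34 × 2.92 × 30.61) = 0.2057 kg/m³.
(x−vt)²/(4Dt) = (7.098)²/(4 × 0.228 × 327) = 0.1689; exp(−0.1689) = 0.8446.
C = 0.2057 × 0.8446 = 0.174 kg/m³.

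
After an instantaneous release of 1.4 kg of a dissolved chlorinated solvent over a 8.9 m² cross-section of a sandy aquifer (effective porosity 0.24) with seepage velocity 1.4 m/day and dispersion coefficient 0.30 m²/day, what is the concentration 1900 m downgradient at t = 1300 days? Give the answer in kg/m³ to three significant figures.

For an instantaneous plane source, C(x,t) = M/(n_e·A·√(4πDt)) · exp(−(x−vt)²/(4Dt)), with n_e·A the pore (flow) area.
Plume center vt = 1.4 × 1300 = 1820 m, so the well at 1900 m is 80 m downgradient of the peak.
√(4πDt) = 70.01 m, giving peak height M/(n_e·A·√(4πDt)) = 1.4/(0.24 × 8.9 × 70.01) = 0.009362 kg/m³.
(x−vt)²/(4Dt) = (80)²/(4 × 0.30 × 1300) = 4.103; exp(−4.103) = 0.01652.
C = 0.009362 × 0.01652 = 0.000155 kg/m³.

0.000155 kg/m³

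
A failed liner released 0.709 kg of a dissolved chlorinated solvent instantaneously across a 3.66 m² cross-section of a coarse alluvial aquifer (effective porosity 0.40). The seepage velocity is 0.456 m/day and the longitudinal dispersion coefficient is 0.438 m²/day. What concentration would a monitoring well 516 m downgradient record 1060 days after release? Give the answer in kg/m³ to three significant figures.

0.00357 kg/m³

For an instantaneous plane source, C(x,t) = M/(n_e·A·√(4πDt)) · exp(−(x−vt)²/(4Dt)), with n_e·A the pore (flow) area.
Plume center vt = 0.456 × 1060 = 483.36 m, so the well at 516 m is 32.64 m downgradient of the peak.
√(4πDt) = 76.38 m, giving peak height M/(n_e·A·√(4πDt)) = 0.709/(0.40 × 3.66 × 76.38) = 0.006341 kg/m³.
(x−vt)²/(4Dt) = (32.64)²/(4 × 0.438 × 1060) = 0.5737; exp(−0.5737) = 0.5634.
C = 0.006341 × 0.5634 = 0.00357 kg/m³.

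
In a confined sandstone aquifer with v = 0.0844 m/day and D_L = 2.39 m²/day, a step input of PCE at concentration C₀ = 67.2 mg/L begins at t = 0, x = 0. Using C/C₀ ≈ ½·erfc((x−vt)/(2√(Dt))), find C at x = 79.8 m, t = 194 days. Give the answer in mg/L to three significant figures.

1.25 mg/L

For a continuous step input, C/C₀ ≈ ½·erfc((x−vt)/(2√(Dt))).
vt = 0.0844 × 194 = 16.3736 m and 2√(Dt) = 2√(2.39 × 194) = 43.07 m.
Argument (x−vt)/(2√(Dt)) = (79.8 − 16.3736)/43.07 = 1.473; ½·erfc(1.473) = 0.01862.
C = 67.2 × 0.01862 = 1.25 mg/L.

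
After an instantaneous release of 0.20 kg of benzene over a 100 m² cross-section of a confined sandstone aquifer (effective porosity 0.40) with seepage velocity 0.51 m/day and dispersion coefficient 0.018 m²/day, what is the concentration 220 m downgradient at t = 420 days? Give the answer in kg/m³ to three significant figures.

For an instantaneous plane source, C(x,t) = M/(n_e·A·√(4πDt)) · exp(−(x−vt)²/(4Dt)), with n_e·A the pore (flow) area.
Plume center vt = 0.51 × 420 = 214.2 m, so the well at 220 m is 5.8 m downgradient of the peak.
√(4πDt) = 9.747 m, giving peak height M/(n_e·A·√(4πDt)) = 0.20/(0.40 × 100 × 9.747) = 0.0005130 kg/m³.
(x−vt)²/(4Dt) = (5.8)²/(4 × 0.018 × 420) = 1.112; exp(−1.112) = 0.3289.
C = 0.0005130 × 0.3289 = 0.000169 kg/m³.

0.000169 kg/m³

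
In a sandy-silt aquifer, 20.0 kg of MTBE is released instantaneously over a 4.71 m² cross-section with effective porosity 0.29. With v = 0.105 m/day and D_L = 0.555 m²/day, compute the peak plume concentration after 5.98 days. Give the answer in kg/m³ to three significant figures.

2.27 kg/m³

The peak of an instantaneous 1D plume sits at x = vt; there the Gaussian factor is 1 and C_max = M/(n_e·A·√(4πDt)), where n_e·A is the pore area the mass is dissolved in.
√(4πDt) = √(4π × 0.555 × 5.98) = 6.458 m, so C_max = 20.0/(0.29 × 4.71 × 6.458) = 2.27 kg/m³.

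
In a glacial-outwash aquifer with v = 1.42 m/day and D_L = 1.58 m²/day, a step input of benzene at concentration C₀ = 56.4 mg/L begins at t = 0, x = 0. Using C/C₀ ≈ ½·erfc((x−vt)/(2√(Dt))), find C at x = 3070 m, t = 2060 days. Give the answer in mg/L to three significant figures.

For a continuous step input, C/C₀ ≈ ½·erfc((x−vt)/(2√(Dt))).
vt = 1.42 × 2060 = 2925.2 m and 2√(Dt) = 2√(1.58 × 2060) = 114.1 m.
Argument (x−vt)/(2√(Dt)) = (3070 − 2925.2)/114.1 = 1.269; ½·erfc(1.269) = 0.03636.
C = 56.4 × 0.03636 = 2.05 mg/L.

2.05 mg/L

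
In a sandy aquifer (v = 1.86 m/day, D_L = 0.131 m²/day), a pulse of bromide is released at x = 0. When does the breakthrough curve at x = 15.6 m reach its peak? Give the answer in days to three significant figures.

For the 1D instantaneous-source solution, setting ∂C/∂t = 0 at fixed x gives v²t² + 2Dt − x² = 0, so t = (√(D² + v²x²) − D)/v².
√(D² + v²x²) = √(0.131² + 1.86² × 15.6²) = 29.02; v² = 3.4596.
t = (29.02 − 0.131)/3.4596 = 8.35 days (vs. the pure-advection estimate x/v = 8.39 d).

8.35 days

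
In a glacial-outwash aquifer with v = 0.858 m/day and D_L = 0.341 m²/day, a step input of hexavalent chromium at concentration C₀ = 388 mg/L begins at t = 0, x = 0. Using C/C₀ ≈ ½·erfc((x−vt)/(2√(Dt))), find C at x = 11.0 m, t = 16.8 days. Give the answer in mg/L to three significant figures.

327 mg/L

For a continuous step input, C/C₀ ≈ ½·erfc((x−vt)/(2√(Dt))).
vt = 0.858 × 16.8 = 14.4144 m and 2√(Dt) = 2√(0.341 × 16.8) = 4.787 m.
Argument (x−vt)/(2√(Dt)) = (11.0 − 14.4144)/4.787 = -0.7133; ½·erfc(-0.7133) = 0.8435.
C = 388 × 0.8435 = 327 mg/L.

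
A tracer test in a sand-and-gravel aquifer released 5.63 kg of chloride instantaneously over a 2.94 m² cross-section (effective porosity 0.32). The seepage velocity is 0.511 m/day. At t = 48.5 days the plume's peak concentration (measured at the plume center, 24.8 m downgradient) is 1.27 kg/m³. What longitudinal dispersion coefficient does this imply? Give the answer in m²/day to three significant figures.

0.0364 m²/day

At the plume center C_max = M/(n_e·A·√(4πDt)), so D = M²/(4πt·(n_e·A·C_max)²).
n_e·A·C_max = 0.32 × 2.94 × 1.27 = 1.195 kg/m.
D = 5.63²/(4π × 48.5 × 1.195²) = 0.0364 m²/day.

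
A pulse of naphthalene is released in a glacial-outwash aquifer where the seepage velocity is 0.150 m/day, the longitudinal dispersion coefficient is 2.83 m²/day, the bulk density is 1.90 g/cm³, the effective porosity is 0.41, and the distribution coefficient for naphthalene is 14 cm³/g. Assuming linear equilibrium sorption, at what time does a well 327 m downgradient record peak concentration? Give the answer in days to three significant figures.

Retardation factor R = 1 + ρ_b·K_d/n = 1 + 1.90 × 14/0.41 = 65.88.
Sorption retards both mechanisms: v_R = v/R = 0.002277 m/day, D_R = D/R = 0.04296 m²/day.
Peak time from v_R²t² + 2D_R t − x² = 0: t = (√(D_R² + v_R²x²) − D_R)/v_R².
√(D_R² + v_R²x²) = √(0.04296² + 0.002277² × 327²) = 0.7458; v_R² = 5.185e-06.
t = (0.7458 − 0.04296)/5.185e-06 = 136000 days.

136000 days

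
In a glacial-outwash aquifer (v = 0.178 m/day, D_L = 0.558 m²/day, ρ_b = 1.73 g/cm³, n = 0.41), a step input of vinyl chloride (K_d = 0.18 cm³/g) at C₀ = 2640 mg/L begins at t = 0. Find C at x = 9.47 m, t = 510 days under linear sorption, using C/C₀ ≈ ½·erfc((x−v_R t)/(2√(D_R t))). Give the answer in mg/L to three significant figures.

Retardation factor R = 1 + ρ_b·K_d/n = 1 + 1.73 × 0.18/0.41 = 1.760.
Sorption retards both mechanisms: v_R = v/R = 0.1011 m/day, D_R = D/R = 0.3170 m²/day.
v_R·t = 0.1011 × 510 = 51.561 m; 2√(D_R t) = 25.43 m; argument = (9.47 − 51.561)/25.43 = -1.655.
C = C₀ × ½·erfc(-1.655) = 2640 × 0.9904 = 2610 mg/L.

2610 mg/L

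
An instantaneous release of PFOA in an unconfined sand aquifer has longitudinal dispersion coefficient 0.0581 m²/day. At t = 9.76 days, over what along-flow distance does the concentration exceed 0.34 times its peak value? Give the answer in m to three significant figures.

The plume is Gaussian with σ = √(2Dt) = √(2 × 0.0581 × 9.76) = 1.065 m.
C/C_peak = exp(−Δx²/(2σ²)) = 0.34 ⇒ Δx = σ·√(−2 ln 0.34) = 1.065 × 1.469 = 1.564 m.
Width = 2Δx = 3.13 m.

3.13 m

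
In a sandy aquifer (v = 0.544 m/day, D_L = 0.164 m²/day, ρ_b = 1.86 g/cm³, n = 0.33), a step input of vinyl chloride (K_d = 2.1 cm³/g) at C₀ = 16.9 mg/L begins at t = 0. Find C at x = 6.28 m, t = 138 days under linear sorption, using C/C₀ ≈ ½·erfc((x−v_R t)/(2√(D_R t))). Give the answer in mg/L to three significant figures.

6.91 mg/L

Retardation factor R = 1 + ρ_b·K_d/n = 1 + 1.86 × 2.1/0.33 = 12.84.
Sorption retards both mechanisms: v_R = v/R = 0.04237 m/day, D_R = D/R = 0.01277 m²/day.
v_R·t = 0.04237 × 138 = 5.84706 m; 2√(D_R t) = 2.655 m; argument = (6.28 − 5.84706)/2.655 = 0.1631.
C = C₀ × ½·erfc(0.1631) = 16.9 × 0.4088 = 6.91 mg/L.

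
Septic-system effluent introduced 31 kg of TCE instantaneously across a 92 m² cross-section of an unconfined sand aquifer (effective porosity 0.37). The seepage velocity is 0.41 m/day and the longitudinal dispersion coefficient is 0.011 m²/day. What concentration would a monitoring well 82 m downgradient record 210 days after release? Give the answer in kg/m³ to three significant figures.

For an instantaneous plane source, C(x,t) = M/(n_e·A·√(4πDt)) · exp(−(x−vt)²/(4Dt)), with n_e·A the pore (flow) area.
Plume center vt = 0.41 × 210 = 86.1 m, so the well at 82 m is 4.1 m upgradient of the peak.
√(4πDt) = 5.388 m, giving peak height M/(n_e·A·√(4πDt)) = 31/(0.37 × 92 × 5.388) = 0.1690 kg/m³.
(x−vt)²/(4Dt) = (-4.1)²/(4 × 0.011 × 210) = 1.819; exp(−1.819) = 0.1622.
C = 0.1690 × 0.1622 = 0.0274 kg/m³.

0.0274 kg/m³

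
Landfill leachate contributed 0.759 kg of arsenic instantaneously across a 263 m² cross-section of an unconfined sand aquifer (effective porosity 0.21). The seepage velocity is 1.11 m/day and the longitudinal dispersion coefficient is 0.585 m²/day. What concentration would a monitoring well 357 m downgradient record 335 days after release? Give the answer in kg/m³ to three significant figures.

For an instantaneous plane source, C(x,t) = M/(n_e·A·√(4πDt)) · exp(−(x−vt)²/(4Dt)), with n_e·A the pore (flow) area.
Plume center vt = 1.11 × 335 = 371.85 m, so the well at 357 m is 14.85 m upgradient of the peak.
√(4πDt) = 49.63 m, giving peak height M/(n_e·A·√(4πDt)) = 0.759/(0.21 × 263 × 49.63) = 0.0002769 kg/m³.
(x−vt)²/(4Dt) = (-14.85)²/(4 × 0.585 × 335) = 0.2813; exp(−0.2813) = 0.7548.
C = 0.0002769 × 0.7548 = 0.000209 kg/m³.

0.000209 kg/m³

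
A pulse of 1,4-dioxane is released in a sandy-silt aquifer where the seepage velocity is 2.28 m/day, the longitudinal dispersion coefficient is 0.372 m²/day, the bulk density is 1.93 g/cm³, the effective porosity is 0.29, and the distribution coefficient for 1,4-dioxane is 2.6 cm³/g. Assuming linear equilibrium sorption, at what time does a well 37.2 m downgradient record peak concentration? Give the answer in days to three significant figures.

297 days

Retardation factor R = 1 + ρ_b·K_d/n = 1 + 1.93 × 2.6/0.29 = 18.30.
Sorption retards both mechanisms: v_R = v/R = 0.1246 m/day, D_R = D/R = 0.02033 m²/day.
Peak time from v_R²t² + 2D_R t − x² = 0: t = (√(D_R² + v_R²x²) − D_R)/v_R².
√(D_R² + v_R²x²) = √(0.02033² + 0.1246² × 37.2²) = 4.635; v_R² = 0.01553.
t = (4.635 − 0.02033)/0.01553 = 297 days.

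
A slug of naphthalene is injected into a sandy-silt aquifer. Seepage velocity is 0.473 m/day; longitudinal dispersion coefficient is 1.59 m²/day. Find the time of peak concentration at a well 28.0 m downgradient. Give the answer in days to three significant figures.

For the 1D instantaneous-source solution, setting ∂C/∂t = 0 at fixed x gives v²t² + 2Dt − x² = 0, so t = (√(D² + v²x²) − D)/v².
√(D² + v²x²) = √(1.59² + 0.473² × 28.0²) = 13.34; v² = 0.223729.
t = (13.34 − 1.59)/0.223729 = 52.5 days (vs. the pure-advection estimate x/v = 59.2 d).

52.5 days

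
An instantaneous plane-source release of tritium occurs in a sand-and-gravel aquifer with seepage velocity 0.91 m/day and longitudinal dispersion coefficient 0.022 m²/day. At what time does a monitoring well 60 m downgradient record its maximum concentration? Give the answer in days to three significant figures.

65.9 days

For the 1D instantaneous-source solution, setting ∂C/∂t = 0 at fixed x gives v²t² + 2Dt − x² = 0, so t = (√(D² + v²x²) − D)/v².
√(D² + v²x²) = √(0.022² + 0.91² × 60²) = 54.60; v² = 0.8281.
t = (54.60 − 0.022)/0.8281 = 65.9 days (vs. the pure-advection estimate x/v = 65.9 d).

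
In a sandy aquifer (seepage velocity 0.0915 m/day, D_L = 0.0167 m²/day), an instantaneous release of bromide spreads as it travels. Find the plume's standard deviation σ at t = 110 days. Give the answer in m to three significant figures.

1.92 m

Dispersive spreading gives a Gaussian with σ² = 2Dt; advection only shifts the center.
σ = √(2 × 0.0167 × 110) = 1.92 m.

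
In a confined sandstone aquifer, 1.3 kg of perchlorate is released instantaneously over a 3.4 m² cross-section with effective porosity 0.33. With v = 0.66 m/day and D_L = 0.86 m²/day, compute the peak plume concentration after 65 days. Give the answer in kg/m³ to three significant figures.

0.0437 kg/m³

The peak of an instantaneous 1D plume sits at x = vt; there the Gaussian factor is 1 and C_max = M/(n_e·A·√(4πDt)), where n_e·A is the pore area the mass is dissolved in.
√(4πDt) = √(4π × 0.86 × 65) = 26.50 m, so C_max = 1.3/(0.33 × 3.4 × 26.50) = 0.0437 kg/m³.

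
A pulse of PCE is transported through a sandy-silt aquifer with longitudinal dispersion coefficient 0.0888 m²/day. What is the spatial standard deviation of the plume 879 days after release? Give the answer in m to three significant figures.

Dispersive spreading gives a Gaussian with σ² = 2Dt; advection only shifts the center.
σ = √(2 × 0.0888 × 879) = 12.5 m.

12.5 m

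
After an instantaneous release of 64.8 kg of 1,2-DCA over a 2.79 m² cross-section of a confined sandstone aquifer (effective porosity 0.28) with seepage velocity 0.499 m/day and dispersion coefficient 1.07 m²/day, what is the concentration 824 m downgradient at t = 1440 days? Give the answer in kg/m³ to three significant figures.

0.0982 kg/m³

For an instantaneous plane source, C(x,t) = M/(n_e·A·√(4πDt)) · exp(−(x−vt)²/(4Dt)), with n_e·A the pore (flow) area.
Plume center vt = 0.499 × 1440 = 718.56 m, so the well at 824 m is 105.44 m downgradient of the peak.
√(4πDt) = 139.1 m, giving peak height M/(n_e·A·√(4πDt)) = 64.8/(0.28 × 2.79 × 139.1) = 0.5963 kg/m³.
(x−vt)²/(4Dt) = (105.44)²/(4 × 1.07 × 1440) = 1.804; exp(−1.804) = 0.1646.
C = 0.5963 × 0.1646 = 0.0982 kg/m³.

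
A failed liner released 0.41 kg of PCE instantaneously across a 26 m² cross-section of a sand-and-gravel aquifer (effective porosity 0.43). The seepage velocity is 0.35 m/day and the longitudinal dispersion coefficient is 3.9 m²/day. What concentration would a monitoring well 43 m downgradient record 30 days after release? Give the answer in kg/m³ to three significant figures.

0.000100 kg/m³

For an instantaneous plane source, C(x,t) = M/(n_e·A·√(4πDt)) · exp(−(x−vt)²/(4Dt)), with n_e·A the pore (flow) area.
Plume center vt = 0.35 × 30 = 10.5 m, so the well at 43 m is 32.5 m downgradient of the peak.
√(4πDt) = 38.34 m, giving peak height M/(n_e·A·√(4πDt)) = 0.41/(0.43 × 26 × 38.34) = 0.0009565 kg/m³.
(x−vt)²/(4Dt) = (32.5)²/(4 × 3.9 × 30) = 2.257; exp(−2.257) = 0.1047.
C = 0.0009565 × 0.1047 = 0.000100 kg/m³.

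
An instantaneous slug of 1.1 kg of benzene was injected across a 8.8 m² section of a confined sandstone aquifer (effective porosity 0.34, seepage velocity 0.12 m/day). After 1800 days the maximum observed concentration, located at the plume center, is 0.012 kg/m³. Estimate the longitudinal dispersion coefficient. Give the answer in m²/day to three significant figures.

0.0415 m²/day

At the plume center C_max = M/(n_e·A·√(4πDt)), so D = M²/(4πt·(n_e·A·C_max)²).
n_e·A·C_max = 0.34 × 8.8 × 0.012 = 0.03590 kg/m.
D = 1.1²/(4π × 1800 × 0.03590²) = 0.0415 m²/day.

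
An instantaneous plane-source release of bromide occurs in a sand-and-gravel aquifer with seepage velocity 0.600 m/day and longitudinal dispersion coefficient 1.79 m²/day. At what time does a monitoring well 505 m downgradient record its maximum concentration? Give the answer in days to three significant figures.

837 days

For the 1D instantaneous-source solution, setting ∂C/∂t = 0 at fixed x gives v²t² + 2Dt − x² = 0, so t = (√(D² + v²x²) − D)/v².
√(D² + v²x²) = √(1.79² + 0.600² × 505²) = 303.0; v² = 0.36.
t = (303.0 − 1.79)/0.36 = 837 days (vs. the pure-advection estimate x/v = 842 d).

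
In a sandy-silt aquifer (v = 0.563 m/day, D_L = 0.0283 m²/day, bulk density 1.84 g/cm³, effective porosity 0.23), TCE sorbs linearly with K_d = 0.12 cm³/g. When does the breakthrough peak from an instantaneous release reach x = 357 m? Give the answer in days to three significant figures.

1240 days

Retardation factor R = 1 + ρ_b·K_d/n = 1 + 1.84 × 0.12/0.23 = 1.960.
Sorption retards both mechanisms: v_R = v/R = 0.2872 m/day, D_R = D/R = 0.01444 m²/day.
Peak time from v_R²t² + 2D_R t − x² = 0: t = (√(D_R² + v_R²x²) − D_R)/v_R².
√(D_R² + v_R²x²) = √(0.01444² + 0.2872² × 357²) = 102.5; v_R² = 0.08248.
t = (102.5 − 0.01444)/0.08248 = 1240 days.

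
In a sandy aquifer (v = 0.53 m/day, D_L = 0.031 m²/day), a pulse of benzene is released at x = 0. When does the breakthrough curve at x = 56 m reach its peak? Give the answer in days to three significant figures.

For the 1D instantaneous-source solution, setting ∂C/∂t = 0 at fixed x gives v²t² + 2Dt − x² = 0, so t = (√(D² + v²x²) − D)/v².
√(D² + v²x²) = √(0.031² + 0.53² × 56²) = 29.68; v² = 0.2809.
t = (29.68 − 0.031)/0.2809 = 106 days (vs. the pure-advection estimate x/v = 106 d).

106 days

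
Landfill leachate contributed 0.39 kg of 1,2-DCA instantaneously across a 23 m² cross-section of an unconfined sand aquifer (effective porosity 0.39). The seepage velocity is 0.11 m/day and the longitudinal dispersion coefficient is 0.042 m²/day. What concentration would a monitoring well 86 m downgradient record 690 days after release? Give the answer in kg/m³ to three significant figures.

0.000945 kg/m³

For an instantaneous plane source, C(x,t) = M/(n_e·A·√(4πDt)) · exp(−(x−vt)²/(4Dt)), with n_e·A the pore (flow) area.
Plume center vt = 0.11 × 690 = 75.9 m, so the well at 86 m is 10.1 m downgradient of the peak.
√(4πDt) = 19.08 m, giving peak height M/(n_e·A·√(4πDt)) = 0.39/(0.39 × 23 × 19.08) = 0.002279 kg/m³.
(x−vt)²/(4Dt) = (10.1)²/(4 × 0.042 × 690) = 0.8800; exp(−0.8800) = 0.4148.
C = 0.002279 × 0.4148 = 0.000945 kg/m³.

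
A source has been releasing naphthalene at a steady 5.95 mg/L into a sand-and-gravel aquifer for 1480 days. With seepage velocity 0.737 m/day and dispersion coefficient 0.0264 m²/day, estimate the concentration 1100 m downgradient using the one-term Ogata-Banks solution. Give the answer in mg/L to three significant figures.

0.880 mg/L

For a continuous step input, C/C₀ ≈ ½·erfc((x−vt)/(2√(Dt))).
vt = 0.737 × 1480 = 1090.76 m and 2√(Dt) = 2√(0.0264 × 1480) = 12.50 m.
Argument (x−vt)/(2√(Dt)) = (1100 − 1090.76)/12.50 = 0.7392; ½·erfc(0.7392) = 0.1479.
C = 5.95 × 0.1479 = 0.880 mg/L.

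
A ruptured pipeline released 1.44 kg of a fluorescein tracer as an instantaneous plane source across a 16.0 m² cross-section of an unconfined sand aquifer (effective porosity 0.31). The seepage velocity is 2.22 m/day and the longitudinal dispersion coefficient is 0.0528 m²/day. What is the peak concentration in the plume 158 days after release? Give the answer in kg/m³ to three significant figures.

The peak of an instantaneous 1D plume sits at x = vt; there the Gaussian factor is 1 and C_max = M/(n_e·A·√(4πDt)), where n_e·A is the pore area the mass is dissolved in.
√(4πDt) = √(4π × 0.0528 × 158) = 10.24 m, so C_max = 1.44/(0.31 × 16.0 × 10.24) = 0.0284 kg/m³.

0.0284 kg/m³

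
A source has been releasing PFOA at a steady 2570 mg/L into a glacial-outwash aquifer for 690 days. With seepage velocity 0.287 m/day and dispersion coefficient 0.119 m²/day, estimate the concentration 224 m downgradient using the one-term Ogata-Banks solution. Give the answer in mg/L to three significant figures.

54.9 mg/L

For a continuous step input, C/C₀ ≈ ½·erfc((x−vt)/(2√(Dt))).
vt = 0.287 × 690 = 198.03 m and 2√(Dt) = 2√(0.119 × 690) = 18.12 m.
Argument (x−vt)/(2√(Dt)) = (224 − 198.03)/18.12 = 1.433; ½·erfc(1.433) = 0.02135.
C = 2570 × 0.02135 = 54.9 mg/L.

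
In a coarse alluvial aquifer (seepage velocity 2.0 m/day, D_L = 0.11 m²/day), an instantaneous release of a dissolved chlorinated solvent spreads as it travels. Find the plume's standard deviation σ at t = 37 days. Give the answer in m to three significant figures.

2.85 m

Dispersive spreading gives a Gaussian with σ² = 2Dt; advection only shifts the center.
σ = √(2 × 0.11 × 37) = 2.85 m.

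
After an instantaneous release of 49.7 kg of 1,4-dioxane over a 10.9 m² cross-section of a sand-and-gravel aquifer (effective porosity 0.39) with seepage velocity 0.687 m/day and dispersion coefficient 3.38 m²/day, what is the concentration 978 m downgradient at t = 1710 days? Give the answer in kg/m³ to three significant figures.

0.00813 kg/m³

For an instantaneous plane source, C(x,t) = M/(n_e·A·√(4πDt)) · exp(−(x−vt)²/(4Dt)), with n_e·A the pore (flow) area.
Plume center vt = 0.687 × 1710 = 1174.77 m, so the well at 978 m is 196.77 m upgradient of the peak.
√(4πDt) = 269.5 m, giving peak height M/(n_e·A·√(4πDt)) = 49.7/(0.39 × 10.9 × 269.5) = 0.04338 kg/m³.
(x−vt)²/(4Dt) = (-196.77)²/(4 × 3.38 × 1710) = 1.675; exp(−1.675) = 0.1873.
C = 0.04338 × 0.1873 = 0.00813 kg/m³.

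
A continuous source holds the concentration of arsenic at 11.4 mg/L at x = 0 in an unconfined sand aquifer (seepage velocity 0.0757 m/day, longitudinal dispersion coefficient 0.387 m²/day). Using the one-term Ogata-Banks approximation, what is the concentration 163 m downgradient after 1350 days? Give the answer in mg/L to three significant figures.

0.342 mg/L

For a continuous step input, C/C₀ ≈ ½·erfc((x−vt)/(2√(Dt))).
vt = 0.0757 × 1350 = 102.195 m and 2√(Dt) = 2√(0.387 × 1350) = 45.71 m.
Argument (x−vt)/(2√(Dt)) = (163 − 102.195)/45.71 = 1.330; ½·erfc(1.330) = 0.02999.
C = 11.4 × 0.02999 = 0.342 mg/L.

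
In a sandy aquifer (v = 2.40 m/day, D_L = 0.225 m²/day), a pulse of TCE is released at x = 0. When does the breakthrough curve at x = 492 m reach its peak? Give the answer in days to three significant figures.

205 days

For the 1D instantaneous-source solution, setting ∂C/∂t = 0 at fixed x gives v²t² + 2Dt − x² = 0, so t = (√(D² + v²x²) − D)/v².
√(D² + v²x²) = √(0.225² + 2.40² × 492²) = 1181; v² = 5.76.
t = (1181 − 0.225)/5.76 = 205 days (vs. the pure-advection estimate x/v = 205 d).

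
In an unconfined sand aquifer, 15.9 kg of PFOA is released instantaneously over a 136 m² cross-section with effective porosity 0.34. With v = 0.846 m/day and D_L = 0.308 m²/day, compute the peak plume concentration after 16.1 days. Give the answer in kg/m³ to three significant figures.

0.0436 kg/m³

The peak of an instantaneous 1D plume sits at x = vt; there the Gaussian factor is 1 and C_max = M/(n_e·A·√(4πDt)), where n_e·A is the pore area the mass is dissolved in.
√(4πDt) = √(4π × 0.308 × 16.1) = 7.894 m, so C_max = 15.9/(0.34 × 136 × 7.894) = 0.0436 kg/m³.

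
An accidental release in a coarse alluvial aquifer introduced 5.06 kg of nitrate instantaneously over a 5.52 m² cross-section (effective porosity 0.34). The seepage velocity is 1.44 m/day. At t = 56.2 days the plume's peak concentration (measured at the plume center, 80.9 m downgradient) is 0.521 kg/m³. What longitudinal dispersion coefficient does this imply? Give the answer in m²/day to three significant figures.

At the plume center C_max = M/(n_e·A·√(4πDt)), so D = M²/(4πt·(n_e·A·C_max)²).
n_e·A·C_max = 0.34 × 5.52 × 0.521 = 0.9778 kg/m.
D = 5.06²/(4π × 56.2 × 0.9778²) = 0.0379 m²/day.

0.0379 m²/day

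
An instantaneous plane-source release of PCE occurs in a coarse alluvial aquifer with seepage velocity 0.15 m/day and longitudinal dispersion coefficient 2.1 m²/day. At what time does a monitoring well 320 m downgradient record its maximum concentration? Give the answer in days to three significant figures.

For the 1D instantaneous-source solution, setting ∂C/∂t = 0 at fixed x gives v²t² + 2Dt − x² = 0, so t = (√(D² + v²x²) − D)/v².
√(D² + v²x²) = √(2.1² + 0.15² × 320²) = 48.05; v² = 0.0225.
t = (48.05 − 2.1)/0.0225 = 2040 days (vs. the pure-advection estimate x/v = 2130 d).

2040 days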